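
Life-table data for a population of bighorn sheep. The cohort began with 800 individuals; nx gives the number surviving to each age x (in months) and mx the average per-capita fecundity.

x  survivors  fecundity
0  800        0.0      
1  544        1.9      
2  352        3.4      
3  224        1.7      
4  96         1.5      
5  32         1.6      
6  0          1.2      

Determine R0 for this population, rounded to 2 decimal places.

3.51

lx = nx/n0 = nx/800: 1, 0.68, 0.44, 0.28, 0.12, 0.04, 0
lx·mx by age: 0, 1.292, 1.496, 0.476, 0.18, 0.064, 0
R0 = Σ lx·mx = 3.508 → 3.51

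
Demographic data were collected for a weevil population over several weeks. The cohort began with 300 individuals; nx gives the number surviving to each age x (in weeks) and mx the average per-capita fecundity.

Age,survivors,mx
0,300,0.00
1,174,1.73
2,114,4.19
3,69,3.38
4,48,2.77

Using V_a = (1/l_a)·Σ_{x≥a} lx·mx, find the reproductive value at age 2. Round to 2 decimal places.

lx = nx/n0 = nx/300: 1, 0.58, 0.38, 0.23, 0.16
lx·mx for x ≥ 2: 1.5922, 0.7774, 0.4432 → sum = 2.8128
V_2 = 2.8128 / l_2 = 2.8128 / 0.38 = 7.402105… → 7.40

7.40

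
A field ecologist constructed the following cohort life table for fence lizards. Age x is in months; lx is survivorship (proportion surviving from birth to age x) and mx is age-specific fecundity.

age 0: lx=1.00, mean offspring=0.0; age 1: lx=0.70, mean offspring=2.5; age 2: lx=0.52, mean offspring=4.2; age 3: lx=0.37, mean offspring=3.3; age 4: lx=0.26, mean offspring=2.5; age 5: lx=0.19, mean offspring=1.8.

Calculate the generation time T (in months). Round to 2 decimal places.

lx·mx: 0, 1.75, 2.184, 1.221, 0.65, 0.342 → R0 = 6.147
x·lx·mx: 0, 1.75, 4.368, 3.663, 2.6, 1.71 → Σ = 14.091
T = 14.091 / 6.147 = 2.292338… → 2.29

2.29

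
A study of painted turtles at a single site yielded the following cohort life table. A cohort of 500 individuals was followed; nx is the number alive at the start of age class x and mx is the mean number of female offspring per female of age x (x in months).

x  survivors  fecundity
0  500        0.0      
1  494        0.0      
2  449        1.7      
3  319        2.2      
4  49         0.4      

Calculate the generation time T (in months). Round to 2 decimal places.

lx = nx/n0 = nx/500: 1, 0.988, 0.898, 0.638, 0.098
lx·mx: 0, 0, 1.5266, 1.4036, 0.0392 → R0 = 2.9694
x·lx·mx: 0, 0, 3.0532, 4.2108, 0.1568 → Σ = 7.4208
T = 7.4208 / 2.9694 = 2.499091… → 2.50

2.50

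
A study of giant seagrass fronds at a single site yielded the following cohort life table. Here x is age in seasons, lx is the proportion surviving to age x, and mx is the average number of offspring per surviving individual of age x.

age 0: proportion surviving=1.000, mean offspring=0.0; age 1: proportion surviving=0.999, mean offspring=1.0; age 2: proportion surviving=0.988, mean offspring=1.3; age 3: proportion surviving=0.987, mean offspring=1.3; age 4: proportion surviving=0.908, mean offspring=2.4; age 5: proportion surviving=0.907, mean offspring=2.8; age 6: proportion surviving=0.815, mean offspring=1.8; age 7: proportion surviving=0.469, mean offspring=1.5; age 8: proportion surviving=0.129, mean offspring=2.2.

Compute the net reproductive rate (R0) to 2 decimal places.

10.74

lx·mx by age: 0, 0.999, 1.2844, 1.2831, 2.1792, 2.5396, 1.467, 0.7035, 0.2838
R0 = Σ lx·mx = 10.7396 → 10.74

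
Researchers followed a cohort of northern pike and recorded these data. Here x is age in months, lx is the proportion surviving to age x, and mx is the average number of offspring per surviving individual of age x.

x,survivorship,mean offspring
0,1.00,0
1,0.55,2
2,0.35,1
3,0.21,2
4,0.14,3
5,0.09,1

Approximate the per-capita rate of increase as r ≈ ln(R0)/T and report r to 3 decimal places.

0.398

R0 = Σ lx·mx = 0 + 1.1 + 0.35 + 0.42 + 0.42 + 0.09 = 2.38
Σ x·lx·mx = 5.19; T = 5.19/2.38 = 2.18067…
r ≈ ln(R0)/T = ln(2.38)/2.18067… = 0.39763… → 0.398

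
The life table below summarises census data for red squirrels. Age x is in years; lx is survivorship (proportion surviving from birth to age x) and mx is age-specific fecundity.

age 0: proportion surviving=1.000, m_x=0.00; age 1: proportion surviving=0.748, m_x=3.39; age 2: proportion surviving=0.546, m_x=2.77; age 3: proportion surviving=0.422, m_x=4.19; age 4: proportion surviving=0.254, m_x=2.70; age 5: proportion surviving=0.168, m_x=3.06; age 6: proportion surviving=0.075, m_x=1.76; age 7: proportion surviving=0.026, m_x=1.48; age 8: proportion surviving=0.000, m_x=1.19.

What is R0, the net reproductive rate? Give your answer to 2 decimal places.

7.19

lx·mx by age: 0, 2.53572, 1.51242, 1.76818, 0.6858, 0.51408, 0.132, 0.03848, 0
R0 = Σ lx·mx = 7.18668 → 7.19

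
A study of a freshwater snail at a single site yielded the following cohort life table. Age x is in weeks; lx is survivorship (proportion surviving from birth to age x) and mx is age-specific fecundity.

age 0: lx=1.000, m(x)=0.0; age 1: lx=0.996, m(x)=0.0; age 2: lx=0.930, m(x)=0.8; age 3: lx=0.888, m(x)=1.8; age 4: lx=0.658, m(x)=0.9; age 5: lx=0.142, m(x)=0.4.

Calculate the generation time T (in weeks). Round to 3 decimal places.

lx·mx: 0, 0, 0.744, 1.5984, 0.5922, 0.0568 → R0 = 2.9914
x·lx·mx: 0, 0, 1.488, 4.7952, 2.3688, 0.284 → Σ = 8.936
T = 8.936 / 2.9914 = 2.98723… → 2.987

2.987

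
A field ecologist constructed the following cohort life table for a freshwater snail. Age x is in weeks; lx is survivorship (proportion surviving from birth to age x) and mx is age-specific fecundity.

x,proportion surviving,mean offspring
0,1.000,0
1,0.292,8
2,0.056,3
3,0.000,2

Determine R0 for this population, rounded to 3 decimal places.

lx·mx by age: 0, 2.336, 0.168, 0
R0 = Σ lx·mx = 2.504 → 2.504

2.504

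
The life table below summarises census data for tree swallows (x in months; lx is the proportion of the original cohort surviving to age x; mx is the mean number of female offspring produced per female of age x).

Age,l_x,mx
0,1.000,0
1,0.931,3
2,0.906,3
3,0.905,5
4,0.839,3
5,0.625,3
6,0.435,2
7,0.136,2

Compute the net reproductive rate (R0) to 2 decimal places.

15.57

lx·mx by age: 0, 2.793, 2.718, 4.525, 2.517, 1.875, 0.87, 0.272
R0 = Σ lx·mx = 15.57 → 15.57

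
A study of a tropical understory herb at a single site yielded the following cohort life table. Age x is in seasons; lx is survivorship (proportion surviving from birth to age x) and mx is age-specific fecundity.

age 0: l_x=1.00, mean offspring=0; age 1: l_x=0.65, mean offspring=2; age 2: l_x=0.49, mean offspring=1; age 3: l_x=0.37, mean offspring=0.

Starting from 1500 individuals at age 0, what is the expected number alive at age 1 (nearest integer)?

975

Expected survivors = N0 · l_1 = 1500 × 0.65 = 975 → 975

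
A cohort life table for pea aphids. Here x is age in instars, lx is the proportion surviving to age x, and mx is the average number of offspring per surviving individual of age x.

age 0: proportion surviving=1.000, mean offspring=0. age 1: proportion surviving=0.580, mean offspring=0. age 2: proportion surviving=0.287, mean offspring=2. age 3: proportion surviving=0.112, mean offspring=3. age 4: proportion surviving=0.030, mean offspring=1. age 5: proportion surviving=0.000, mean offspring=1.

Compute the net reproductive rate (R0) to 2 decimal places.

0.94

lx·mx by age: 0, 0, 0.574, 0.336, 0.03, 0
R0 = Σ lx·mx = 0.94 → 0.94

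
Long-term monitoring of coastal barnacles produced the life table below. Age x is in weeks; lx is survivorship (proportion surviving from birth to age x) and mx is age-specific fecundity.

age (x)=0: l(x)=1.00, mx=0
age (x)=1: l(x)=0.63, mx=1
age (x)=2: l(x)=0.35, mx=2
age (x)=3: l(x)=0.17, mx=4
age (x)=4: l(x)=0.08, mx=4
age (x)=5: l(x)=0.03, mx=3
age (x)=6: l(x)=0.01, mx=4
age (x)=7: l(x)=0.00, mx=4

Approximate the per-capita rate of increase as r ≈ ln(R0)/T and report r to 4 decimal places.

R0 = Σ lx·mx = 0 + 0.63 + 0.7 + 0.68 + 0.32 + 0.09 + 0.04 + 0 = 2.46
Σ x·lx·mx = 6.04; T = 6.04/2.46 = 2.45528…
r ≈ ln(R0)/T = ln(2.46)/2.45528… = 0.366622… → 0.3666

0.3666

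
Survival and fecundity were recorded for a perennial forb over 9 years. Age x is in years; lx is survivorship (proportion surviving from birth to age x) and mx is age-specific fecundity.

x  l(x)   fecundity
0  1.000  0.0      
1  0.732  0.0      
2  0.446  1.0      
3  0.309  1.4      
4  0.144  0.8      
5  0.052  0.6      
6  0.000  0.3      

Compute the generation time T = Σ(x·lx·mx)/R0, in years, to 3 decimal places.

lx·mx: 0, 0, 0.446, 0.4326, 0.1152, 0.0312, 0 → R0 = 1.025
x·lx·mx: 0, 0, 0.892, 1.2978, 0.4608, 0.156, 0 → Σ = 2.8066
T = 2.8066 / 1.025 = 2.738146… → 2.738

2.738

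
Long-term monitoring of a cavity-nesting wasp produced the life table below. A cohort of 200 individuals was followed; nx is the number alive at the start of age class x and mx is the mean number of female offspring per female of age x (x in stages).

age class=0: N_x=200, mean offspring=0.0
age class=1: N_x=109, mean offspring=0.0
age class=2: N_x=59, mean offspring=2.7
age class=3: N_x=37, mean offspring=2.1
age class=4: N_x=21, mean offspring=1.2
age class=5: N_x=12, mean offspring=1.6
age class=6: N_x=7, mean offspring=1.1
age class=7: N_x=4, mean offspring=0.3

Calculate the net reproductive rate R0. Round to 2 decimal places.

1.45

lx = nx/n0 = nx/200: 1, 0.545, 0.295, 0.185, 0.105, 0.06, 0.035, 0.02
lx·mx by age: 0, 0, 0.7965, 0.3885, 0.126, 0.096, 0.0385, 0.006
R0 = Σ lx·mx = 1.4515 → 1.45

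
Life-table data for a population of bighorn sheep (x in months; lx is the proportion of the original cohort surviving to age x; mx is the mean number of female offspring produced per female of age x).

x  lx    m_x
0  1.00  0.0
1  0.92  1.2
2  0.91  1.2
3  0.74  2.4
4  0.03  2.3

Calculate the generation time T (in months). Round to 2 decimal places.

2.20

lx·mx: 0, 1.104, 1.092, 1.776, 0.069 → R0 = 4.041
x·lx·mx: 0, 1.104, 2.184, 5.328, 0.276 → Σ = 8.892
T = 8.892 / 4.041 = 2.200445… → 2.20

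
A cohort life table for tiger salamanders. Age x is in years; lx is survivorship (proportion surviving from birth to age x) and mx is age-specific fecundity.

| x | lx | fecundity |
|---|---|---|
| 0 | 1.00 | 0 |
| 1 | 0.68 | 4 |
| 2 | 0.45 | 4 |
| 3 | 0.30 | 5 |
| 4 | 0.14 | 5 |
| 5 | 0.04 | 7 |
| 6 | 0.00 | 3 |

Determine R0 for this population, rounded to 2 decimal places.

7.00

lx·mx by age: 0, 2.72, 1.8, 1.5, 0.7, 0.28, 0
R0 = Σ lx·mx = 7 → 7.00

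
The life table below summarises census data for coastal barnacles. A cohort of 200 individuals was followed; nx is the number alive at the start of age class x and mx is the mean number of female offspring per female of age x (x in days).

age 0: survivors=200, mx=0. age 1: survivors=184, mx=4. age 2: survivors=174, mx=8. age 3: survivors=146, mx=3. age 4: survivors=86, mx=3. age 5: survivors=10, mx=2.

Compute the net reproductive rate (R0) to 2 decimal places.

14.22

lx = nx/n0 = nx/200: 1, 0.92, 0.87, 0.73, 0.43, 0.05
lx·mx by age: 0, 3.68, 6.96, 2.19, 1.29, 0.1
R0 = Σ lx·mx = 14.22 → 14.22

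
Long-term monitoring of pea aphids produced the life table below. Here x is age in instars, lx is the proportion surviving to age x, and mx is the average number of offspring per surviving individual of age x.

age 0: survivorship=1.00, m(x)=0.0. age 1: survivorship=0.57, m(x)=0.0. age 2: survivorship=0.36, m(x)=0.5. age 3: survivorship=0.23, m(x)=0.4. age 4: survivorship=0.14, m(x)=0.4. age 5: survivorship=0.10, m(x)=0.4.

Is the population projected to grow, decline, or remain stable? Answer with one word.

declining

R0 = Σ lx·mx = 0 + 0 + 0.18 + 0.092 + 0.056 + 0.04 = 0.368
R0 < 1, so the population is declining.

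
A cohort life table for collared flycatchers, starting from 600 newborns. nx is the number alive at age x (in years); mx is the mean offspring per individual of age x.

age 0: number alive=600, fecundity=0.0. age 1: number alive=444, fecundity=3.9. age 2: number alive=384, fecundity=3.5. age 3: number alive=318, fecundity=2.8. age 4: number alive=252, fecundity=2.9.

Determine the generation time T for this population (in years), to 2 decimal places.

2.13

lx = nx/n0 = nx/600: 1, 0.74, 0.64, 0.53, 0.42
lx·mx: 0, 2.886, 2.24, 1.484, 1.218 → R0 = 7.828
x·lx·mx: 0, 2.886, 4.48, 4.452, 4.872 → Σ = 16.69
T = 16.69 / 7.828 = 2.13209… → 2.13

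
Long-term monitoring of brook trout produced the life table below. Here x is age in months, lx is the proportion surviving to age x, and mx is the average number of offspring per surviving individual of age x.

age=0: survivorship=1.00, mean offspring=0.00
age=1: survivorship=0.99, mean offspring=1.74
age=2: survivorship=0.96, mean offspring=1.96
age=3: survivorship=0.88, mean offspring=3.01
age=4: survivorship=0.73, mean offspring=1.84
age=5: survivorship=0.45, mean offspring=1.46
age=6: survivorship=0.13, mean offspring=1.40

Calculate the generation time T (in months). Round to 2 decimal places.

lx·mx: 0, 1.7226, 1.8816, 2.6488, 1.3432, 0.657, 0.182 → R0 = 8.4352
x·lx·mx: 0, 1.7226, 3.7632, 7.9464, 5.3728, 3.285, 1.092 → Σ = 23.182
T = 23.182 / 8.4352 = 2.748245… → 2.75

2.75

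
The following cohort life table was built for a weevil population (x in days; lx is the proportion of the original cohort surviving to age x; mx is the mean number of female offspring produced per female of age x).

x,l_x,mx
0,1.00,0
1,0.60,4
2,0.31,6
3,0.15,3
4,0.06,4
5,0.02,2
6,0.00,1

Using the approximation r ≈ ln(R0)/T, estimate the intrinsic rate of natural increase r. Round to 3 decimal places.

0.929

R0 = Σ lx·mx = 0 + 2.4 + 1.86 + 0.45 + 0.24 + 0.04 + 0 = 4.99
Σ x·lx·mx = 8.63; T = 8.63/4.99 = 1.72946…
r ≈ ln(R0)/T = ln(4.99)/1.72946… = 0.92944… → 0.929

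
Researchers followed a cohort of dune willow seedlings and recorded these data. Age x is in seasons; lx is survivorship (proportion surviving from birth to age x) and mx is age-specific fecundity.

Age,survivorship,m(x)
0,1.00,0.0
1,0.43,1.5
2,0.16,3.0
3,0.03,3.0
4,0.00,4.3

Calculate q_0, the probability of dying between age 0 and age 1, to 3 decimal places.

q_0 = (l_0 − l_1) / l_0 = (1 − 0.43) / 1
     = 0.57 / 1 = 0.57 → 0.570

0.570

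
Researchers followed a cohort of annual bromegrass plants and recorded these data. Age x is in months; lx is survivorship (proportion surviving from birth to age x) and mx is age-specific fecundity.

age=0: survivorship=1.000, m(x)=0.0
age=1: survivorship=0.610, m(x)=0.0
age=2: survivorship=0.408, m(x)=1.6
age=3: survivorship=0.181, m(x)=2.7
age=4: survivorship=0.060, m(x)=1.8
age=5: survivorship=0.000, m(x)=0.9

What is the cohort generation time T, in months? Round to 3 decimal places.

lx·mx: 0, 0, 0.6528, 0.4887, 0.108, 0 → R0 = 1.2495
x·lx·mx: 0, 0, 1.3056, 1.4661, 0.432, 0 → Σ = 3.2037
T = 3.2037 / 1.2495 = 2.563986… → 2.564

2.564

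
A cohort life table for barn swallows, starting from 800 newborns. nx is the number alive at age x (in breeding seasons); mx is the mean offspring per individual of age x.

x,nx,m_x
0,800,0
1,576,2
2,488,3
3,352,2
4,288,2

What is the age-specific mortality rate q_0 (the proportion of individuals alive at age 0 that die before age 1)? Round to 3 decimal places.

lx = nx/n0 = nx/800: 1, 0.72, 0.61, 0.44, 0.36
q_0 = (l_0 − l_1) / l_0 = (1 − 0.72) / 1
     = 0.28 / 1 = 0.28 → 0.280

0.280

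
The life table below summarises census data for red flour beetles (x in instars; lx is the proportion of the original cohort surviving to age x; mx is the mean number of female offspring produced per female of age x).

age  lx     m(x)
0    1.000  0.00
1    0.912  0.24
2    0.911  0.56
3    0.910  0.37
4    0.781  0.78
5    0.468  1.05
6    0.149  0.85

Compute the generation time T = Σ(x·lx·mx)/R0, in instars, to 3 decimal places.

3.447

lx·mx: 0, 0.21888, 0.51016, 0.3367, 0.60918, 0.4914, 0.12665 → R0 = 2.29297
x·lx·mx: 0, 0.21888, 1.02032, 1.0101, 2.43672, 2.457, 0.7599 → Σ = 7.90292
T = 7.90292 / 2.29297 = 3.446587… → 3.447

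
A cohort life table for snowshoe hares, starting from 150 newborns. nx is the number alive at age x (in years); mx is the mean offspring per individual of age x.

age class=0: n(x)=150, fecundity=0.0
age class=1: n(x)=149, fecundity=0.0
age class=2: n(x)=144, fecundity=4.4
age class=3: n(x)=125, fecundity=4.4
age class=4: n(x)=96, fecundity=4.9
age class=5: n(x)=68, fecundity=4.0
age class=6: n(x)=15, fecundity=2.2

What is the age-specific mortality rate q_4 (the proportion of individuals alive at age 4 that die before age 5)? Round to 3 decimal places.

0.292

lx = nx/n0 = nx/150: 1, 0.99333…, 0.96, 0.83333…, 0.64, 0.45333…, 0.1
q_4 = (l_4 − l_5) / l_4 = (0.64 − 0.453333…) / 0.64
     = 0.186667… / 0.64 = 0.291667… → 0.292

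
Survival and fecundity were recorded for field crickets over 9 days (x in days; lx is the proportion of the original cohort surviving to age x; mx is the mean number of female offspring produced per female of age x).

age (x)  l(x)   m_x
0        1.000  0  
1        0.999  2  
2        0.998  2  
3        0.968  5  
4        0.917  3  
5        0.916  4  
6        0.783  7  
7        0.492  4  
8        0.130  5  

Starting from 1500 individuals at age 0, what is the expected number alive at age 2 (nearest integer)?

1497

Expected survivors = N0 · l_2 = 1500 × 0.998 = 1497 → 1497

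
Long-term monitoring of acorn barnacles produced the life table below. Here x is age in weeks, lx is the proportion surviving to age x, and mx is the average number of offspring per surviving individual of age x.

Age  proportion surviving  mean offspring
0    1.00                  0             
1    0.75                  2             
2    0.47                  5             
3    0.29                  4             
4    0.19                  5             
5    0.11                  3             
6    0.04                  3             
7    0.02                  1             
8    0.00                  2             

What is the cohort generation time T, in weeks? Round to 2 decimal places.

2.49

lx·mx: 0, 1.5, 2.35, 1.16, 0.95, 0.33, 0.12, 0.02, 0 → R0 = 6.43
x·lx·mx: 0, 1.5, 4.7, 3.48, 3.8, 1.65, 0.72, 0.14, 0 → Σ = 15.99
T = 15.99 / 6.43 = 2.486781… → 2.49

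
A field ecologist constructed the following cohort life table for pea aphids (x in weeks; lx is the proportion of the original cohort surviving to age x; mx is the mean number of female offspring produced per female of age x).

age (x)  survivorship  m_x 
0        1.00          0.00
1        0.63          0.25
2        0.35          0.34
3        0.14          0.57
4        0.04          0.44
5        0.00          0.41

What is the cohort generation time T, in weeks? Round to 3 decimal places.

lx·mx: 0, 0.1575, 0.119, 0.0798, 0.0176, 0 → R0 = 0.3739
x·lx·mx: 0, 0.1575, 0.238, 0.2394, 0.0704, 0 → Σ = 0.7053
T = 0.7053 / 0.3739 = 1.886333… → 1.886

1.886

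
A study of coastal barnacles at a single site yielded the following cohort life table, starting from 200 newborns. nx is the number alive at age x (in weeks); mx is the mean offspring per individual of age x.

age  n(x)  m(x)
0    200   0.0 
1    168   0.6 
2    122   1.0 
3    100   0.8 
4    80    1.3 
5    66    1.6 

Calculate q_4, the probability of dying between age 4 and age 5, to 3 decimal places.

lx = nx/n0 = nx/200: 1, 0.84, 0.61, 0.5, 0.4, 0.33
q_4 = (l_4 − l_5) / l_4 = (0.4 − 0.33) / 0.4
     = 0.07 / 0.4 = 0.175 → 0.175

0.175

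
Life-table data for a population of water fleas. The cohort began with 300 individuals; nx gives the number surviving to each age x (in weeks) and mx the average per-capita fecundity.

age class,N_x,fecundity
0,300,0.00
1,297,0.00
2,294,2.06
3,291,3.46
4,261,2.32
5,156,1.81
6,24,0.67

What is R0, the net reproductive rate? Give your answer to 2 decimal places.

8.39

lx = nx/n0 = nx/300: 1, 0.99, 0.98, 0.97, 0.87, 0.52, 0.08
lx·mx by age: 0, 0, 2.0188, 3.3562, 2.0184, 0.9412, 0.0536
R0 = Σ lx·mx = 8.3882 → 8.39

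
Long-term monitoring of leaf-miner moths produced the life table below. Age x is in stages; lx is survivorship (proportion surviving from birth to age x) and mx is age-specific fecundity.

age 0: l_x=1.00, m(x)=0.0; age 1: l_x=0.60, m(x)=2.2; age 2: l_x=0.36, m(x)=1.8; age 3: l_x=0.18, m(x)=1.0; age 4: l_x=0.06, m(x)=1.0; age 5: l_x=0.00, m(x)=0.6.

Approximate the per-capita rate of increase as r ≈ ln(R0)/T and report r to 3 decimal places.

0.515

R0 = Σ lx·mx = 0 + 1.32 + 0.648 + 0.18 + 0.06 + 0 = 2.208
Σ x·lx·mx = 3.396; T = 3.396/2.208 = 1.53804…
r ≈ ln(R0)/T = ln(2.208)/1.53804… = 0.515… → 0.515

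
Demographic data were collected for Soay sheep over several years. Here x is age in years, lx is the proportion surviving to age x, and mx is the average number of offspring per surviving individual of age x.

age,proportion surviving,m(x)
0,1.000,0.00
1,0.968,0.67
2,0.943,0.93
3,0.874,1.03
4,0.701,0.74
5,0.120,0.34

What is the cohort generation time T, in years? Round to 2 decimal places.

2.47

lx·mx: 0, 0.64856, 0.87699, 0.90022, 0.51874, 0.0408 → R0 = 2.98531
x·lx·mx: 0, 0.64856, 1.75398, 2.70066, 2.07496, 0.204 → Σ = 7.38216
T = 7.38216 / 2.98531 = 2.472829… → 2.47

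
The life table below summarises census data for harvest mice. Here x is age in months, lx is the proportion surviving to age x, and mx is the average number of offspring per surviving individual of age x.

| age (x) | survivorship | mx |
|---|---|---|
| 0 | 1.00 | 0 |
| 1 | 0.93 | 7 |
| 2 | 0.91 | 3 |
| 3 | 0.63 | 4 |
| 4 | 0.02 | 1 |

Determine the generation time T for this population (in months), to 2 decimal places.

lx·mx: 0, 6.51, 2.73, 2.52, 0.02 → R0 = 11.78
x·lx·mx: 0, 6.51, 5.46, 7.56, 0.08 → Σ = 19.61
T = 19.61 / 11.78 = 1.664686… → 1.66

1.66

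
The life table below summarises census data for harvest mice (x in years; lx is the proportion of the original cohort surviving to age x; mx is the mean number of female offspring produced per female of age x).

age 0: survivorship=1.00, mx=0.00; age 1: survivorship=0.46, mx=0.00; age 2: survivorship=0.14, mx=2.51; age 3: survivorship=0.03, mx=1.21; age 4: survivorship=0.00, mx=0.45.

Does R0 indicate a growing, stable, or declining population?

declining

R0 = Σ lx·mx = 0 + 0 + 0.3514 + 0.0363 + 0 = 0.3877
R0 < 1, so the population is declining.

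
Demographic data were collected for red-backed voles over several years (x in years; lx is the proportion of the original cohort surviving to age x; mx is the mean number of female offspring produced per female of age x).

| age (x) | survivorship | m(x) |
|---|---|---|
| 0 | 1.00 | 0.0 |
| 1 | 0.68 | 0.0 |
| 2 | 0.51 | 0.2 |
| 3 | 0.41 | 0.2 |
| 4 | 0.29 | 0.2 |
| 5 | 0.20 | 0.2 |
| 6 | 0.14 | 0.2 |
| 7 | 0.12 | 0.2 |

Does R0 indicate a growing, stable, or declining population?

declining

R0 = Σ lx·mx = 0 + 0 + 0.102 + 0.082 + 0.058 + 0.04 + 0.028 + 0.024 = 0.334
R0 < 1, so the population is declining.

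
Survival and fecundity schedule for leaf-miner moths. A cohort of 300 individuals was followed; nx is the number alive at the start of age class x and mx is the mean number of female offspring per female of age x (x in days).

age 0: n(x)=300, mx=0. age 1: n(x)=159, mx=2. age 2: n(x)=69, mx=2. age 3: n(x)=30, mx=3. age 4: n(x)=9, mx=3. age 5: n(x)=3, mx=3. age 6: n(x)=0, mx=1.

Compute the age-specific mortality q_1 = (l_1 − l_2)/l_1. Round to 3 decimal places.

lx = nx/n0 = nx/300: 1, 0.53, 0.23, 0.1, 0.03, 0.01, 0
q_1 = (l_1 − l_2) / l_1 = (0.53 − 0.23) / 0.53
     = 0.3 / 0.53 = 0.566038… → 0.566

0.566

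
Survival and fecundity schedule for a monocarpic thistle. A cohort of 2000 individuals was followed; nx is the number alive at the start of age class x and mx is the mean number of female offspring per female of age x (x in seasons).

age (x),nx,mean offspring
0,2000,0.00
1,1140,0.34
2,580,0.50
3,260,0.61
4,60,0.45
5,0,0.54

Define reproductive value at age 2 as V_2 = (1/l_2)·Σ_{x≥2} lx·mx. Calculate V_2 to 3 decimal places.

0.820

lx = nx/n0 = nx/2000: 1, 0.57, 0.29, 0.13, 0.03, 0
lx·mx for x ≥ 2: 0.145, 0.0793, 0.0135, 0 → sum = 0.2378
V_2 = 0.2378 / l_2 = 0.2378 / 0.29 = 0.82 → 0.820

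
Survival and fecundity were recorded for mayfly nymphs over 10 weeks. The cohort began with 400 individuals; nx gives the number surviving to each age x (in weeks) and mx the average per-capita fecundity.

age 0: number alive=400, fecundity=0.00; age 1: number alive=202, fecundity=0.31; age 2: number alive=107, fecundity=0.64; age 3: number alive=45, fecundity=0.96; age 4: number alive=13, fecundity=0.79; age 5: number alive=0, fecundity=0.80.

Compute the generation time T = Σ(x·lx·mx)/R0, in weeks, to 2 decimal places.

lx = nx/n0 = nx/400: 1, 0.505, 0.2675, 0.1125, 0.0325, 0
lx·mx: 0, 0.15655, 0.1712, 0.108, 0.025675, 0 → R0 = 0.461425
x·lx·mx: 0, 0.15655, 0.3424, 0.324, 0.1027, 0 → Σ = 0.92565
T = 0.92565 / 0.461425 = 2.006068… → 2.01

2.01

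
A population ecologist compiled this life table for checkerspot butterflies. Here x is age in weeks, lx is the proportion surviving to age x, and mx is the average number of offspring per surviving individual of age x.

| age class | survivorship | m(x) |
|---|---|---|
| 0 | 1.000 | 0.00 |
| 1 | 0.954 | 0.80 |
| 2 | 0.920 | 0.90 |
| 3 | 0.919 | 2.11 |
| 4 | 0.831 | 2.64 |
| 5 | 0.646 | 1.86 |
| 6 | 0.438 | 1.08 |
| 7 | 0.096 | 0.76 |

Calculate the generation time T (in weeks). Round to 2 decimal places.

lx·mx: 0, 0.7632, 0.828, 1.93909, 2.19384, 1.20156, 0.47304, 0.07296 → R0 = 7.47169
x·lx·mx: 0, 0.7632, 1.656, 5.81727, 8.77536, 6.0078, 2.83824, 0.51072 → Σ = 26.36859
T = 26.36859 / 7.47169 = 3.529133… → 3.53

3.53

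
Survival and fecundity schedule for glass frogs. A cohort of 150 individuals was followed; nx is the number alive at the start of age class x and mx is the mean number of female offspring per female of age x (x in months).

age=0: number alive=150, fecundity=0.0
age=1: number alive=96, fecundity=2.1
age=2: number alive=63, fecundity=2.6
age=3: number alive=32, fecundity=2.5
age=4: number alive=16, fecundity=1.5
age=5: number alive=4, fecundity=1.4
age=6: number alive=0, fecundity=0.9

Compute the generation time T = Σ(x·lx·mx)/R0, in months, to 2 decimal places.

lx = nx/n0 = nx/150: 1, 0.64, 0.42, 0.21333…, 0.10667…, 0.02667…, 0
lx·mx: 0, 1.344, 1.092, 0.533333…, 0.16…, 0.037333…, 0 → R0 = 3.166667…
x·lx·mx: 0, 1.344, 2.184, 1.6…, 0.64…, 0.186667…, 0 → Σ = 5.954667…
T = 5.954667… / 3.166667… = 1.880421… → 1.88

1.88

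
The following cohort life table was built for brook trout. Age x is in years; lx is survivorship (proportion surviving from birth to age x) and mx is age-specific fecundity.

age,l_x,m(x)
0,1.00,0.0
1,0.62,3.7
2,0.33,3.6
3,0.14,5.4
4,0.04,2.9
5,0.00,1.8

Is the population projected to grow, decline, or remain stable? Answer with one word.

growing

R0 = Σ lx·mx = 0 + 2.294 + 1.188 + 0.756 + 0.116 + 0 = 4.354
R0 > 1, so the population is growing.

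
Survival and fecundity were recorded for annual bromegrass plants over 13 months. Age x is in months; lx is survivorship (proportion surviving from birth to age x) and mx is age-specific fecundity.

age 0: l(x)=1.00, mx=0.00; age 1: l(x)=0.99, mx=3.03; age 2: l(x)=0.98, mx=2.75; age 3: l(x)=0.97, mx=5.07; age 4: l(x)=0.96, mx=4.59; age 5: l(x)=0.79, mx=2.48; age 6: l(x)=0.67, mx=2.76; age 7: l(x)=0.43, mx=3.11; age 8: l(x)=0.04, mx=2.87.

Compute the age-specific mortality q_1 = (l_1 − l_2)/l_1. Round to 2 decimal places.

0.01

q_1 = (l_1 − l_2) / l_1 = (0.99 − 0.98) / 0.99
     = 0.01 / 0.99 = 0.010101… → 0.01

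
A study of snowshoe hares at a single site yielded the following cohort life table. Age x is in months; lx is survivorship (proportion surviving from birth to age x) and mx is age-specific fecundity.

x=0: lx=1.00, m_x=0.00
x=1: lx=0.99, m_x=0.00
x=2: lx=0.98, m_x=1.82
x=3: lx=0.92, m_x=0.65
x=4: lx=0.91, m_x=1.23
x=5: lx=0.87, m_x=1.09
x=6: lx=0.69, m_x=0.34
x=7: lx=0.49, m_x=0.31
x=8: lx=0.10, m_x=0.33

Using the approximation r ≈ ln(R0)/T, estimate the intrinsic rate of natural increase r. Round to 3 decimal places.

0.445

R0 = Σ lx·mx = 0 + 0 + 1.7836 + 0.598 + 1.1193 + 0.9483 + 0.2346 + 0.1519 + 0.033 = 4.8687
Σ x·lx·mx = 17.3148; T = 17.3148/4.8687 = 3.55635…
r ≈ ln(R0)/T = ln(4.8687)/3.55635… = 0.44507… → 0.445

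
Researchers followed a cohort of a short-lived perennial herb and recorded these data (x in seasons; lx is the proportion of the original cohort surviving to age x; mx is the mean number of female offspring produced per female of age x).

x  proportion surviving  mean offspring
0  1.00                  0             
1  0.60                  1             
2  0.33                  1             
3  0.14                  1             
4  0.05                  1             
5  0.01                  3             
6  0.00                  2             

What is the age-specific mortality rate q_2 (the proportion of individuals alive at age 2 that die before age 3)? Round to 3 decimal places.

q_2 = (l_2 − l_3) / l_2 = (0.33 − 0.14) / 0.33
     = 0.19 / 0.33 = 0.575758… → 0.576

0.576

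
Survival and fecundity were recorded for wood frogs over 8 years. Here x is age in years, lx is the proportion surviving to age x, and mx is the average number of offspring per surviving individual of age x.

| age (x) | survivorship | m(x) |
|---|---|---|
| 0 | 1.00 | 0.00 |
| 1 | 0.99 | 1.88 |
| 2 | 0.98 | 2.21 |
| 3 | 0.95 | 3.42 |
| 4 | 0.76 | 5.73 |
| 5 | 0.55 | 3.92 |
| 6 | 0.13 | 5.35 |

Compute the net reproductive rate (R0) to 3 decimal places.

lx·mx by age: 0, 1.8612, 2.1658, 3.249, 4.3548, 2.156, 0.6955
R0 = Σ lx·mx = 14.4823 → 14.482

14.482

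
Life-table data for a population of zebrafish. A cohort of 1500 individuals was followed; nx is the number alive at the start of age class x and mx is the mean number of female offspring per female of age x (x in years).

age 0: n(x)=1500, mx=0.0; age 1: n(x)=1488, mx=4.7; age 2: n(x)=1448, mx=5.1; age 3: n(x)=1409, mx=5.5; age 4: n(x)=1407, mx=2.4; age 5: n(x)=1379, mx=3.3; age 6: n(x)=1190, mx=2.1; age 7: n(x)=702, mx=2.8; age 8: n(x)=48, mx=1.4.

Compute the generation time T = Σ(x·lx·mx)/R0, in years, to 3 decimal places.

3.197

lx = nx/n0 = nx/1500: 1, 0.992, 0.96533…, 0.93933…, 0.938, 0.91933…, 0.79333…, 0.468, 0.032
lx·mx: 0, 4.6624, 4.9232…, 5.166333…, 2.2512, 3.0338…, 1.666…, 1.3104, 0.0448 → R0 = 23.058133…
x·lx·mx: 0, 4.6624, 9.8464…, 15.499…, 9.0048, 15.169…, 9.996…, 9.1728, 0.3584 → Σ = 73.7088…
T = 73.7088… / 23.058133… = 3.196651… → 3.197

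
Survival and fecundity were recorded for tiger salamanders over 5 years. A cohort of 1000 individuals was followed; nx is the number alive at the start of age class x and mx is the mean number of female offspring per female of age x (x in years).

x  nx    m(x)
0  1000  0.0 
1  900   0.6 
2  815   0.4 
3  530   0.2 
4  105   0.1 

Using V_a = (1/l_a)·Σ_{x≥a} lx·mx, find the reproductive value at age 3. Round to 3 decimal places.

lx = nx/n0 = nx/1000: 1, 0.9, 0.815, 0.53, 0.105
lx·mx for x ≥ 3: 0.106, 0.0105 → sum = 0.1165
V_3 = 0.1165 / l_3 = 0.1165 / 0.53 = 0.219811… → 0.220

0.220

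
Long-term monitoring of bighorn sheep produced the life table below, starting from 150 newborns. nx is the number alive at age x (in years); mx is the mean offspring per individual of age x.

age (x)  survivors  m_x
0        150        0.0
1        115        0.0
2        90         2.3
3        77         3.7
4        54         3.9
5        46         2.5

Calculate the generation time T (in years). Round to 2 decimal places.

3.29

lx = nx/n0 = nx/150: 1, 0.76667…, 0.6, 0.51333…, 0.36, 0.30667…
lx·mx: 0, 0, 1.38, 1.899333…, 1.404, 0.766667… → R0 = 5.45…
x·lx·mx: 0, 0, 2.76, 5.698…, 5.616, 3.833333… → Σ = 17.907333…
T = 17.907333… / 5.45… = 3.285749… → 3.29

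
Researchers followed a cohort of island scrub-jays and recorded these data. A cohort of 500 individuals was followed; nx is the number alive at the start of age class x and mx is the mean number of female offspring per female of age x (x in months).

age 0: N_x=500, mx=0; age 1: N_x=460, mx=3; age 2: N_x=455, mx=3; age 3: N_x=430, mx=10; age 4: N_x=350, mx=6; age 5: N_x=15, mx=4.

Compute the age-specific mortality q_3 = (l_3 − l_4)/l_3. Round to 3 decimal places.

lx = nx/n0 = nx/500: 1, 0.92, 0.91, 0.86, 0.7, 0.03
q_3 = (l_3 − l_4) / l_3 = (0.86 − 0.7) / 0.86
     = 0.16 / 0.86 = 0.186047… → 0.186

0.186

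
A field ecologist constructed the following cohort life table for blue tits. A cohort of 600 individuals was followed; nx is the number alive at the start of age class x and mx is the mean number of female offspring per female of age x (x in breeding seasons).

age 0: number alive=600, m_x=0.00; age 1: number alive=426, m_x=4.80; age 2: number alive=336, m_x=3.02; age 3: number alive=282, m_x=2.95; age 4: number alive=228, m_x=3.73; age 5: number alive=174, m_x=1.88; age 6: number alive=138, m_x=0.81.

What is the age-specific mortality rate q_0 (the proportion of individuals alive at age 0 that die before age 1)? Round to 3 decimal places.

lx = nx/n0 = nx/600: 1, 0.71, 0.56, 0.47, 0.38, 0.29, 0.23
q_0 = (l_0 − l_1) / l_0 = (1 − 0.71) / 1
     = 0.29 / 1 = 0.29 → 0.290

0.290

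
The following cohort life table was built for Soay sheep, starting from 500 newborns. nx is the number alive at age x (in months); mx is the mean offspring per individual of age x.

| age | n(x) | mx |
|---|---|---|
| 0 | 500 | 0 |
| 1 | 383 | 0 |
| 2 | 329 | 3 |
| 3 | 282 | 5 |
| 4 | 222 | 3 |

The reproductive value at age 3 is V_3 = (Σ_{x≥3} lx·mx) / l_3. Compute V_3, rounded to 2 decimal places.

lx = nx/n0 = nx/500: 1, 0.766, 0.658, 0.564, 0.444
lx·mx for x ≥ 3: 2.82, 1.332 → sum = 4.152
V_3 = 4.152 / l_3 = 4.152 / 0.564 = 7.361702… → 7.36

7.36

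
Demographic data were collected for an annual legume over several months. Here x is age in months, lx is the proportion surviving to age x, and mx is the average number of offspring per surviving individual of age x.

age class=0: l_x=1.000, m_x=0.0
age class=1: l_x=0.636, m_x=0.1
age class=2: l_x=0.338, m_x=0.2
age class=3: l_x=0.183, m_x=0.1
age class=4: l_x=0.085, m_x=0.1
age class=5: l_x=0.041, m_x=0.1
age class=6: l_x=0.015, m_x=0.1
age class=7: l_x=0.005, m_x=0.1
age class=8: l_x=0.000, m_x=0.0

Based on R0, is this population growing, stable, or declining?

declining

R0 = Σ lx·mx = 0 + 0.0636 + 0.0676 + 0.0183 + 0.0085 + 0.0041 + 0.0015 + 0.0005 + 0 = 0.1641
R0 < 1, so the population is declining.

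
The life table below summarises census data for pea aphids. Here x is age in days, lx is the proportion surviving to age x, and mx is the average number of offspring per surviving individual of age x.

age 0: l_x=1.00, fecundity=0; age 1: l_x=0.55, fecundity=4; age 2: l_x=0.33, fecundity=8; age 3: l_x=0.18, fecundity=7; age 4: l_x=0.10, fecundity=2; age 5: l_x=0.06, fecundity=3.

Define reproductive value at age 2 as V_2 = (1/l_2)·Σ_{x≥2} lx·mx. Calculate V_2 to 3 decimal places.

12.970

lx·mx for x ≥ 2: 2.64, 1.26, 0.2, 0.18 → sum = 4.28
V_2 = 4.28 / l_2 = 4.28 / 0.33 = 12.969697… → 12.970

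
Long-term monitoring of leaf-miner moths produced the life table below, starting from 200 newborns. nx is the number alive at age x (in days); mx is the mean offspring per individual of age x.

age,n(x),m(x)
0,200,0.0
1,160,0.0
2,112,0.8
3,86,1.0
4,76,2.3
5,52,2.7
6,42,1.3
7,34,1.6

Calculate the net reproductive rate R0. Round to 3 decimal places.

2.999

lx = nx/n0 = nx/200: 1, 0.8, 0.56, 0.43, 0.38, 0.26, 0.21, 0.17
lx·mx by age: 0, 0, 0.448, 0.43, 0.874, 0.702, 0.273, 0.272
R0 = Σ lx·mx = 2.999 → 2.999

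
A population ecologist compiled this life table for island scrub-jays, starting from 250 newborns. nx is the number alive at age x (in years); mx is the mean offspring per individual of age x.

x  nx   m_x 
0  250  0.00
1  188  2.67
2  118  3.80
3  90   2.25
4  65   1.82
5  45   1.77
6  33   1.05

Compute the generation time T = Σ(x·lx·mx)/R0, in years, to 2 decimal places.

2.23

lx = nx/n0 = nx/250: 1, 0.752, 0.472, 0.36, 0.26, 0.18, 0.132
lx·mx: 0, 2.00784, 1.7936, 0.81, 0.4732, 0.3186, 0.1386 → R0 = 5.54184
x·lx·mx: 0, 2.00784, 3.5872, 2.43, 1.8928, 1.593, 0.8316 → Σ = 12.34244
T = 12.34244 / 5.54184 = 2.227138… → 2.23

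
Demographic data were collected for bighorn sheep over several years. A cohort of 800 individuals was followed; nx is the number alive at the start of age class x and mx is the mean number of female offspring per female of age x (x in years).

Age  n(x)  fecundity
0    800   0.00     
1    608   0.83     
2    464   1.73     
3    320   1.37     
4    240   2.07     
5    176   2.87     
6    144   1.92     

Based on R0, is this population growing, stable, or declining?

growing

lx = nx/n0 = nx/800: 1, 0.76, 0.58, 0.4, 0.3, 0.22, 0.18
R0 = Σ lx·mx = 0 + 0.6308 + 1.0034 + 0.548 + 0.621 + 0.6314 + 0.3456 = 3.7802
R0 > 1, so the population is growing.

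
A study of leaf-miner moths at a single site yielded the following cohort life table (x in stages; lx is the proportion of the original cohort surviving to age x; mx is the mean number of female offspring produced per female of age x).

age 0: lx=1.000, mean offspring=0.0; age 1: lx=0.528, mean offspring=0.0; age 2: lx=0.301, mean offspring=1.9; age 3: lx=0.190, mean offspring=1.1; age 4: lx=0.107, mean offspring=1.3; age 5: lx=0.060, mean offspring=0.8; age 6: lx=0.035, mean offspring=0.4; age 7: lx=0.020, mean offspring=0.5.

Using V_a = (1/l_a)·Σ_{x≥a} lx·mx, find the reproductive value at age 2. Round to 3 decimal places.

lx·mx for x ≥ 2: 0.5719, 0.209, 0.1391, 0.048, 0.014, 0.01 → sum = 0.992
V_2 = 0.992 / l_2 = 0.992 / 0.301 = 3.295681… → 3.296

3.296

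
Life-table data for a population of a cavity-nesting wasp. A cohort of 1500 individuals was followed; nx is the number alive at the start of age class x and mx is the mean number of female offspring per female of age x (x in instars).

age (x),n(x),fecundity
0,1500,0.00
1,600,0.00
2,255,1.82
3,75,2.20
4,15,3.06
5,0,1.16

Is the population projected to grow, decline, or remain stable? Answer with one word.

lx = nx/n0 = nx/1500: 1, 0.4, 0.17, 0.05, 0.01, 0
R0 = Σ lx·mx = 0 + 0 + 0.3094 + 0.11 + 0.0306 + 0 = 0.45
R0 < 1, so the population is declining.

declining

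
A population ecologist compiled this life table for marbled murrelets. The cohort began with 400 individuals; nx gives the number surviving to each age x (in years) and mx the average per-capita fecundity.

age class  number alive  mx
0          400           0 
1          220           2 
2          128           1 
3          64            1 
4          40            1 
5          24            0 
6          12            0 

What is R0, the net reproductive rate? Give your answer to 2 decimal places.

lx = nx/n0 = nx/400: 1, 0.55, 0.32, 0.16, 0.1, 0.06, 0.03
lx·mx by age: 0, 1.1, 0.32, 0.16, 0.1, 0, 0
R0 = Σ lx·mx = 1.68 → 1.68

1.68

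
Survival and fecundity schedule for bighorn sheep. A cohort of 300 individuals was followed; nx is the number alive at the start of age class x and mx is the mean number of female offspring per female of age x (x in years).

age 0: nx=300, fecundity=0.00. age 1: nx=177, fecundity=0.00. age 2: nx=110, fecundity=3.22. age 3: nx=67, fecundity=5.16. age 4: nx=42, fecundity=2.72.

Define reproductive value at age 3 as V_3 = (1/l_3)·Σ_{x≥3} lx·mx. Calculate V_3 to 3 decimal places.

lx = nx/n0 = nx/300: 1, 0.59, 0.36667…, 0.22333…, 0.14
lx·mx for x ≥ 3: 1.1524…, 0.3808 → sum = 1.5332…
V_3 = 1.5332… / l_3 = 1.5332… / 0.223333… = 6.865075… → 6.865

6.865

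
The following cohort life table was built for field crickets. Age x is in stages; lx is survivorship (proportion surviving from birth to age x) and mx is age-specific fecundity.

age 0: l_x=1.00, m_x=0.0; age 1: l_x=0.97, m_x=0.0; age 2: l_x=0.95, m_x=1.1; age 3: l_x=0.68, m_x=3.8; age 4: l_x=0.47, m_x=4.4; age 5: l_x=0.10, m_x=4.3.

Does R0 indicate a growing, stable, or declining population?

R0 = Σ lx·mx = 0 + 0 + 1.045 + 2.584 + 2.068 + 0.43 = 6.127
R0 > 1, so the population is growing.

growing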